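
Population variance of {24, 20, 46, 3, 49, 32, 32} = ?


Mean = 29.4286
Squared deviations: 29.4694, 88.8980, 274.6122, 698.4694, 383.0408, 6.6122, 6.6122
Sum = 1487.7143
Variance = 1487.7143/7 = 212.5306

Variance = 212.5306


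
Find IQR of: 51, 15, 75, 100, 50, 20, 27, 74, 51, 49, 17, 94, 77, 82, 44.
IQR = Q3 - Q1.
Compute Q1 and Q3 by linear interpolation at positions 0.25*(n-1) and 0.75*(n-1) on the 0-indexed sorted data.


Sorted: 15, 17, 20, 27, 44, 49, 50, 51, 51, 74, 75, 77, 82, 94, 100
Q1 (25th %ile) = 35.5000
Q3 (75th %ile) = 76.0000
IQR = 76.0000 - 35.5000 = 40.5000

IQR = 40.5000


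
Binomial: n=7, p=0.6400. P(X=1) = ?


C(7,1) = 7
p^1 = 0.640000
(1-p)^6 = 0.002177
P = 7 * 0.640000 * 0.002177 = 0.0098

P(X=1) = 0.0098


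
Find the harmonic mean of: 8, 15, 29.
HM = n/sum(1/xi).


Sum of reciprocals = 1/8 + 1/15 + 1/29 = 0.226149
HM = 3/0.226149 = 13.2656

HM = 13.2656


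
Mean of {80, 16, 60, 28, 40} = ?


Sum = 80 + 16 + 60 + 28 + 40 = 224
n = 5
Mean = 224/5 = 44.8000

Mean = 44.8000


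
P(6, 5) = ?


P(6,5) = 6!/1!
= 720/1
= 720

P(6,5) = 720


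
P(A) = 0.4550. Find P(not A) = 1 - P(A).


P(not A) = 1 - 0.4550 = 0.5450

P(not A) = 0.5450


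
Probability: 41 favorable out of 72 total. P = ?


P = 41/72 = 0.5694

P = 0.5694


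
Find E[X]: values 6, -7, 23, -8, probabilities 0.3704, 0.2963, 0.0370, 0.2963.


E[X] = 6*0.3704 - 7*0.2963 + 23*0.0370 - 8*0.2963
= 2.2224 - 2.0741 + 0.8510 - 2.3704
= -1.3711

E[X] = -1.3711


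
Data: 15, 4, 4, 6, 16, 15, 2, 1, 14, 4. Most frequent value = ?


Frequencies: 1:1, 2:1, 4:3, 6:1, 14:1, 15:2, 16:1
Max frequency = 3
Mode = 4

Mode = 4


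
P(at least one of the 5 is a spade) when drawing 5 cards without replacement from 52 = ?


P(at least one) = 1 - P(none)
P(none) = (39/52) × (38/51) × (37/50) × (36/49) × (35/48) = 0.221534
P(at least one) = 1 - 0.221534 = 0.7785

P = 0.7785


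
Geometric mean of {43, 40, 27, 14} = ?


Product = 43 × 40 × 27 × 14 = 650160
GM = 650160^(1/4) = 28.3959

GM = 28.3959


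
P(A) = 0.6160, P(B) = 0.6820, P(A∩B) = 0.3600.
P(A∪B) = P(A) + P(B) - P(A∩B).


P(A∪B) = 0.6160 + 0.6820 - 0.3600
= 1.2980 - 0.3600
= 0.9380

P(A∪B) = 0.9380


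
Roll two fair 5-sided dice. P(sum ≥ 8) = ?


Total outcomes = 5×5 = 25
Favorable (sum ≥ 8): 6
P = 6/25 = 0.2400

P = 0.2400


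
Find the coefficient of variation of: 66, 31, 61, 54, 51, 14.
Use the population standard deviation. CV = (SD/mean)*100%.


Mean = 46.1667
SD = 18.0870
CV = (18.0870/46.1667)*100 = 39.1776%

CV = 39.1776%


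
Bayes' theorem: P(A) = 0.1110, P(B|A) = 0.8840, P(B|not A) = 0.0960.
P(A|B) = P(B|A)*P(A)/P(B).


P(B) = P(B|A)*P(A) + P(B|A')*P(A')
= 0.8840*0.1110 + 0.0960*0.8890
= 0.098124 + 0.085344 = 0.183468
P(A|B) = 0.098124/0.183468 = 0.5348

P(A|B) = 0.5348


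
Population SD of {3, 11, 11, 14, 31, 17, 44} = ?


Mean = 18.7143
Variance = 168.7755
SD = sqrt(168.7755) = 12.9914

SD = 12.9914


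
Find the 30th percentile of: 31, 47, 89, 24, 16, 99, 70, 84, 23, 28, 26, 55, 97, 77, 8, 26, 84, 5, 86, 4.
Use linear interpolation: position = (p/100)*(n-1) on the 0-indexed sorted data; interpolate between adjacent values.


Sorted: 4, 5, 8, 16, 23, 24, 26, 26, 28, 31, 47, 55, 70, 77, 84, 84, 86, 89, 97, 99
n = 20
Index = 30/100 * 19 = 5.7000
Lower = data[5] = 24, Upper = data[6] = 26
P30 = 24 + 0.7000*(2) = 25.4000

P30 = 25.4000


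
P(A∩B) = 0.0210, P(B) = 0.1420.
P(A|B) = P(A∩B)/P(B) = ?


P(A|B) = 0.0210/0.1420 = 0.1479

P(A|B) = 0.1479


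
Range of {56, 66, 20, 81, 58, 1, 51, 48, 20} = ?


Max = 81, Min = 1
Range = 81 - 1 = 80

Range = 80


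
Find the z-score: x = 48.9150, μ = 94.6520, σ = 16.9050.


z = (48.9150 - 94.6520)/16.9050
= -45.7370/16.9050
= -2.7055

z = -2.7055


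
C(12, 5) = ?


C(12,5) = 12!/(5! × 7!)
= 479001600/(120 × 5040)
= 792

C(12,5) = 792


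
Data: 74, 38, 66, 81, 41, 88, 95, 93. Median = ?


Sorted: 38, 41, 66, 74, 81, 88, 93, 95
n = 8 (even)
Middle values: 74 and 81
Median = (74+81)/2 = 77.5000

Median = 77.5000


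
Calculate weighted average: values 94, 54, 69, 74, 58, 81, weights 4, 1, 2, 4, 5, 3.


Numerator = 94*4 + 54*1 + 69*2 + 74*4 + 58*5 + 81*3 = 1397
Denominator = 4 + 1 + 2 + 4 + 5 + 3 = 19
WM = 1397/19 = 73.5263

WM = 73.5263


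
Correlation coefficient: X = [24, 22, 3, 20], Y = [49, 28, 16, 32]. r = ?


Mean X = 17.2500, Mean Y = 31.2500
SD X = 8.347904, SD Y = 11.818947
Cov = 80.937500
r = 80.937500/(8.347904*11.818947) = 0.8203

r = 0.8203


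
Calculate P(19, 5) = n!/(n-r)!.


P(19,5) = 19!/14!
= 121645100408832000/87178291200
= 1395360

P(19,5) = 1395360


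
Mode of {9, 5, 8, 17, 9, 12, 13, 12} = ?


Frequencies: 5:1, 8:1, 9:2, 12:2, 13:1, 17:1
Max frequency = 2
Mode = 9, 12

Mode = 9, 12


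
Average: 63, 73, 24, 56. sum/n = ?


Sum = 63 + 73 + 24 + 56 = 216
n = 4
Mean = 216/4 = 54.0000

Mean = 54.0000


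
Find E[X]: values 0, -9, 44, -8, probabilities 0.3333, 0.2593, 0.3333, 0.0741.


E[X] = 0*0.3333 - 9*0.2593 + 44*0.3333 - 8*0.0741
= 0 - 2.3337 + 14.6652 - 0.5928
= 11.7387

E[X] = 11.7387


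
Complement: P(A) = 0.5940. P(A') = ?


P(not A) = 1 - 0.5940 = 0.4060

P(not A) = 0.4060


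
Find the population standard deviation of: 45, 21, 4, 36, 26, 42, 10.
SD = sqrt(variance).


Mean = 26.2857
Variance = 211.6327
SD = sqrt(211.6327) = 14.5476

SD = 14.5476


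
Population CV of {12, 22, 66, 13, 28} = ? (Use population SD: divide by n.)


Mean = 28.2000
SD = 19.8030
CV = (19.8030/28.2000)*100 = 70.2235%

CV = 70.2235%


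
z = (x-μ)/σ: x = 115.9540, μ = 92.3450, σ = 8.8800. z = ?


z = (115.9540 - 92.3450)/8.8800
= 23.6090/8.8800
= 2.6587

z = 2.6587


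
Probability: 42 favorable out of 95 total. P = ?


P = 42/95 = 0.4421

P = 0.4421


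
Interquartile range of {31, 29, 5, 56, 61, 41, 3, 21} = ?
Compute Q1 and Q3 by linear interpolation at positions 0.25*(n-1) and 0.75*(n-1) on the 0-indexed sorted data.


Sorted: 3, 5, 21, 29, 31, 41, 56, 61
Q1 (25th %ile) = 17.0000
Q3 (75th %ile) = 44.7500
IQR = 44.7500 - 17.0000 = 27.7500

IQR = 27.7500


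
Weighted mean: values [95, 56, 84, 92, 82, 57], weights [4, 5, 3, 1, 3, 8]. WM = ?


Numerator = 95*4 + 56*5 + 84*3 + 92*1 + 82*3 + 57*8 = 1706
Denominator = 4 + 5 + 3 + 1 + 3 + 8 = 24
WM = 1706/24 = 71.0833

WM = 71.0833


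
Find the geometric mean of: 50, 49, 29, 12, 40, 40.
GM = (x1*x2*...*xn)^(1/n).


Product = 50 × 49 × 29 × 12 × 40 × 40 = 1364160000
GM = 1364160000^(1/6) = 33.3026

GM = 33.3026


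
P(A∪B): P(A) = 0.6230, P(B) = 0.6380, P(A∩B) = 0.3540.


P(A∪B) = 0.6230 + 0.6380 - 0.3540
= 1.2610 - 0.3540
= 0.9070

P(A∪B) = 0.9070


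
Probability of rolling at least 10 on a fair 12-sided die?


Favorable outcomes (roll ≥ 10): 3
Total outcomes = 12
P = 3/12 = 0.2500

P = 0.2500


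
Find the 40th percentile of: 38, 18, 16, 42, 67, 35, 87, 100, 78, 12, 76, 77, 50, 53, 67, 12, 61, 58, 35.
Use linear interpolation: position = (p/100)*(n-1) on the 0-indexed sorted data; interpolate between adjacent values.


Sorted: 12, 12, 16, 18, 35, 35, 38, 42, 50, 53, 58, 61, 67, 67, 76, 77, 78, 87, 100
n = 19
Index = 40/100 * 18 = 7.2000
Lower = data[7] = 42, Upper = data[8] = 50
P40 = 42 + 0.2000*(8) = 43.6000

P40 = 43.6000


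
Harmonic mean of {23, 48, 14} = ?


Sum of reciprocals = 1/23 + 1/48 + 1/14 = 0.135740
HM = 3/0.135740 = 22.1010

HM = 22.1010


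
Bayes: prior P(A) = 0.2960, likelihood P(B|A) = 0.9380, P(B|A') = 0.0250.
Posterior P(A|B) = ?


P(B) = P(B|A)*P(A) + P(B|A')*P(A')
= 0.9380*0.2960 + 0.0250*0.7040
= 0.277648 + 0.017600 = 0.295248
P(A|B) = 0.277648/0.295248 = 0.9404

P(A|B) = 0.9404


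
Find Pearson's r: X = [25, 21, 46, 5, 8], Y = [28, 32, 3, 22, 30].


Mean X = 21.0000, Mean Y = 23.0000
SD X = 14.601370, SD Y = 10.545141
Cov = -111.000000
r = -111.000000/(14.601370*10.545141) = -0.7209

r = -0.7209


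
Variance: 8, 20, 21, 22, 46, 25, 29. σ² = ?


Mean = 24.4286
Squared deviations: 269.8980, 19.6122, 11.7551, 5.8980, 465.3265, 0.3265, 20.8980
Sum = 793.7143
Variance = 793.7143/7 = 113.3878

Variance = 113.3878


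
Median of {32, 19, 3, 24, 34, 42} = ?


Sorted: 3, 19, 24, 32, 34, 42
n = 6 (even)
Middle values: 24 and 32
Median = (24+32)/2 = 28.0000

Median = 28.0000


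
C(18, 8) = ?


C(18,8) = 18!/(8! × 10!)
= 6402373705728000/(40320 × 3628800)
= 43758

C(18,8) = 43758


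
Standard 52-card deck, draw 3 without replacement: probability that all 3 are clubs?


P(all clubs) = (13/52) × (12/51) × (11/50)
= 0.0129

P = 0.0129


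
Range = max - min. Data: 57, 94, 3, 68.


Max = 94, Min = 3
Range = 94 - 3 = 91

Range = 91


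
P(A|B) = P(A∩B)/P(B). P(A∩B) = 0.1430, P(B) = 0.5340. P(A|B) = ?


P(A|B) = 0.1430/0.5340 = 0.2678

P(A|B) = 0.2678


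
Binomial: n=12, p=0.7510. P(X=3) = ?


C(12,3) = 220
p^3 = 0.423565
(1-p)^9 = 3.679545e-06
P = 220 * 0.423565 * 3.679545e-06 = 0.0003

P(X=3) = 0.0003


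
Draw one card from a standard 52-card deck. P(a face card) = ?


12 face cards in 52 cards
P = 12/52 = 0.2308

P = 0.2308


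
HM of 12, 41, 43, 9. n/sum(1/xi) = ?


Sum of reciprocals = 1/12 + 1/41 + 1/43 + 1/9 = 0.242091
HM = 4/0.242091 = 16.5227

HM = 16.5227


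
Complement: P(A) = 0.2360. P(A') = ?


P(not A) = 1 - 0.2360 = 0.7640

P(not A) = 0.7640


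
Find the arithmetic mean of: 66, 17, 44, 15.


Sum = 66 + 17 + 44 + 15 = 142
n = 4
Mean = 142/4 = 35.5000

Mean = 35.5000


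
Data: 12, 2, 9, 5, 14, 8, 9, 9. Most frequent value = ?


Frequencies: 2:1, 5:1, 8:1, 9:3, 12:1, 14:1
Max frequency = 3
Mode = 9

Mode = 9


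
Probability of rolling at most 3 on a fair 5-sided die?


Favorable outcomes (roll ≤ 3): 3
Total outcomes = 5
P = 3/5 = 0.6000

P = 0.6000


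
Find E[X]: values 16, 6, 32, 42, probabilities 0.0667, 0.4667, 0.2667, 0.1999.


E[X] = 16*0.0667 + 6*0.4667 + 32*0.2667 + 42*0.1999
= 1.0672 + 2.8002 + 8.5344 + 8.3958
= 20.7976

E[X] = 20.7976


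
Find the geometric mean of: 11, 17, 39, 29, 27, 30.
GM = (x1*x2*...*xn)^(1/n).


Product = 11 × 17 × 39 × 29 × 27 × 30 = 171312570
GM = 171312570^(1/6) = 23.5667

GM = 23.5667


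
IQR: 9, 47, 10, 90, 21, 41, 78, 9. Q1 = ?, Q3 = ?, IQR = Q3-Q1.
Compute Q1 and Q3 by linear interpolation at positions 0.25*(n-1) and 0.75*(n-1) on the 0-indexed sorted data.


Sorted: 9, 9, 10, 21, 41, 47, 78, 90
Q1 (25th %ile) = 9.7500
Q3 (75th %ile) = 54.7500
IQR = 54.7500 - 9.7500 = 45.0000

IQR = 45.0000


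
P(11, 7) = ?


P(11,7) = 11!/4!
= 39916800/24
= 1663200

P(11,7) = 1663200


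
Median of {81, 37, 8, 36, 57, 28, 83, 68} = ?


Sorted: 8, 28, 36, 37, 57, 68, 81, 83
n = 8 (even)
Middle values: 37 and 57
Median = (37+57)/2 = 47.0000

Median = 47.0000


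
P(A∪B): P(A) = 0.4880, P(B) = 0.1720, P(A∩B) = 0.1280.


P(A∪B) = 0.4880 + 0.1720 - 0.1280
= 0.6600 - 0.1280
= 0.5320

P(A∪B) = 0.5320


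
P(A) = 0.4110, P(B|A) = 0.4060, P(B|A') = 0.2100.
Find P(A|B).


P(B) = P(B|A)*P(A) + P(B|A')*P(A')
= 0.4060*0.4110 + 0.2100*0.5890
= 0.166866 + 0.123690 = 0.290556
P(A|B) = 0.166866/0.290556 = 0.5743

P(A|B) = 0.5743


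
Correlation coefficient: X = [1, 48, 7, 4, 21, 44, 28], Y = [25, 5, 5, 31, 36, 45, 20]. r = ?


Mean X = 21.8571, Mean Y = 23.8571
SD X = 17.675072, SD Y = 14.004372
Cov = 9.979592
r = 9.979592/(17.675072*14.004372) = 0.0403

r = 0.0403


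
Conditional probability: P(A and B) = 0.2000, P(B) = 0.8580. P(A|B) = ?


P(A|B) = 0.2000/0.8580 = 0.2331

P(A|B) = 0.2331


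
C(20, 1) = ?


C(20,1) = 20!/(1! × 19!)
= 2432902008176640000/(1 × 121645100408832000)
= 20

C(20,1) = 20


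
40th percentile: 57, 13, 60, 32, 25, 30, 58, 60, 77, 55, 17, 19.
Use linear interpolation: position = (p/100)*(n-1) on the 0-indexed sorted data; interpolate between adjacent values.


Sorted: 13, 17, 19, 25, 30, 32, 55, 57, 58, 60, 60, 77
n = 12
Index = 40/100 * 11 = 4.4000
Lower = data[4] = 30, Upper = data[5] = 32
P40 = 30 + 0.4000*(2) = 30.8000

P40 = 30.8000


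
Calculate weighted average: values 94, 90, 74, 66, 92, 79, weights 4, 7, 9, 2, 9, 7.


Numerator = 94*4 + 90*7 + 74*9 + 66*2 + 92*9 + 79*7 = 3185
Denominator = 4 + 7 + 9 + 2 + 9 + 7 = 38
WM = 3185/38 = 83.8158

WM = 83.8158


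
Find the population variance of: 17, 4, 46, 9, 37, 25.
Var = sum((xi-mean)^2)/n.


Mean = 23.0000
Squared deviations: 36.0000, 361.0000, 529.0000, 196.0000, 196.0000, 4.0000
Sum = 1322.0000
Variance = 1322.0000/6 = 220.3333

Variance = 220.3333


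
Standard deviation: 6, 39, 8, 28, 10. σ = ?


Mean = 18.2000
Variance = 169.7600
SD = sqrt(169.7600) = 13.0292

SD = 13.0292


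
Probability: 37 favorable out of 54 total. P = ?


P = 37/54 = 0.6852

P = 0.6852


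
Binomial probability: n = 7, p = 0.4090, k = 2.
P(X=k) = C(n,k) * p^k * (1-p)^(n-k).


C(7,2) = 21
p^2 = 0.167281
(1-p)^5 = 0.072100
P = 21 * 0.167281 * 0.072100 = 0.2533

P(X=2) = 0.2533


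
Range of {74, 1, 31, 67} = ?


Max = 74, Min = 1
Range = 74 - 1 = 73

Range = 73


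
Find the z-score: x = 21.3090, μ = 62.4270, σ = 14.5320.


z = (21.3090 - 62.4270)/14.5320
= -41.1180/14.5320
= -2.8295

z = -2.8295


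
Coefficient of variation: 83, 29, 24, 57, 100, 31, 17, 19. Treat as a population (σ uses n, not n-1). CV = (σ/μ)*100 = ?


Mean = 45.0000
SD = 29.5085
CV = (29.5085/45.0000)*100 = 65.5744%

CV = 65.5744%


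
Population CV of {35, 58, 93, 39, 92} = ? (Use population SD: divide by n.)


Mean = 63.4000
SD = 25.0008
CV = (25.0008/63.4000)*100 = 39.4334%

CV = 39.4334%


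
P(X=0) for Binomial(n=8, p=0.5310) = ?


C(8,0) = 1
p^0 = 1.000000
(1-p)^8 = 0.002341
P = 1 * 1.000000 * 0.002341 = 0.0023

P(X=0) = 0.0023


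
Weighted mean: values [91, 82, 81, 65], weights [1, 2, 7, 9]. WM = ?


Numerator = 91*1 + 82*2 + 81*7 + 65*9 = 1407
Denominator = 1 + 2 + 7 + 9 = 19
WM = 1407/19 = 74.0526

WM = 74.0526


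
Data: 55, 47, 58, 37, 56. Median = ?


Sorted: 37, 47, 55, 56, 58
n = 5 (odd)
Middle value = 55

Median = 55


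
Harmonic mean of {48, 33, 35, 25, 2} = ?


Sum of reciprocals = 1/48 + 1/33 + 1/35 + 1/25 + 1/2 = 0.619708
HM = 5/0.619708 = 8.0683

HM = 8.0683


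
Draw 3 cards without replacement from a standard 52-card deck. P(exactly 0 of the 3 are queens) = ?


Hypergeometric: P(X=0) = C(4,0)·C(48,3) / C(52,3)
= 1 × 17296 / 22100
= 17296/22100 = 0.7826

P = 0.7826


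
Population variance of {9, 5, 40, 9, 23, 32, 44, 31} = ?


Mean = 24.1250
Squared deviations: 228.7656, 365.7656, 252.0156, 228.7656, 1.2656, 62.0156, 395.0156, 47.2656
Sum = 1580.8750
Variance = 1580.8750/8 = 197.6094

Variance = 197.6094


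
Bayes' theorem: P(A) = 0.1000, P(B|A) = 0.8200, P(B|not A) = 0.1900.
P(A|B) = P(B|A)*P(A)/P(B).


P(B) = P(B|A)*P(A) + P(B|A')*P(A')
= 0.8200*0.1000 + 0.1900*0.9000
= 0.082000 + 0.171000 = 0.253000
P(A|B) = 0.082000/0.253000 = 0.3241

P(A|B) = 0.3241


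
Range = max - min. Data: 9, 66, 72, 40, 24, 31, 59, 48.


Max = 72, Min = 9
Range = 72 - 9 = 63

Range = 63


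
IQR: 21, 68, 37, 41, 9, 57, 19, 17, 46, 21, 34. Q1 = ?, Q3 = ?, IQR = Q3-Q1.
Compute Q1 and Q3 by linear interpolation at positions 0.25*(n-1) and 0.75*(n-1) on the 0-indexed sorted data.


Sorted: 9, 17, 19, 21, 21, 34, 37, 41, 46, 57, 68
Q1 (25th %ile) = 20.0000
Q3 (75th %ile) = 43.5000
IQR = 43.5000 - 20.0000 = 23.5000

IQR = 23.5000


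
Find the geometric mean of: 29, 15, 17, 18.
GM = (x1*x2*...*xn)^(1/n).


Product = 29 × 15 × 17 × 18 = 133110
GM = 133110^(1/4) = 19.1008

GM = 19.1008


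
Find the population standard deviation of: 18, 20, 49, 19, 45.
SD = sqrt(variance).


Mean = 30.2000
Variance = 190.1600
SD = sqrt(190.1600) = 13.7899

SD = 13.7899


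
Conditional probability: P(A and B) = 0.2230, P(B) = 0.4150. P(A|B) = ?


P(A|B) = 0.2230/0.4150 = 0.5373

P(A|B) = 0.5373


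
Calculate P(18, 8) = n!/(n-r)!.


P(18,8) = 18!/10!
= 6402373705728000/3628800
= 1764322560

P(18,8) = 1764322560


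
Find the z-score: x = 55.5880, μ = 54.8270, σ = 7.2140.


z = (55.5880 - 54.8270)/7.2140
= 0.7610/7.2140
= 0.1055

z = 0.1055


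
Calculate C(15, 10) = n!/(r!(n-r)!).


C(15,10) = 15!/(10! × 5!)
= 1307674368000/(3628800 × 120)
= 3003

C(15,10) = 3003


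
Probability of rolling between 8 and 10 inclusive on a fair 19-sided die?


Favorable outcomes (8 ≤ roll ≤ 10): 3
Total outcomes = 19
P = 3/19 = 0.1579

P = 0.1579


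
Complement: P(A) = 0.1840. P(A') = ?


P(not A) = 1 - 0.1840 = 0.8160

P(not A) = 0.8160


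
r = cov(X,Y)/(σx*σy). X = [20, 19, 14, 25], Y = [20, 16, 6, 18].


Mean X = 19.5000, Mean Y = 15.0000
SD X = 3.905125, SD Y = 5.385165
Cov = 17.000000
r = 17.000000/(3.905125*5.385165) = 0.8084

r = 0.8084


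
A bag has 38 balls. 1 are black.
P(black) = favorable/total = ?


P = 1/38 = 0.0263

P = 0.0263


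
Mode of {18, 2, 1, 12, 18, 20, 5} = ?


Frequencies: 1:1, 2:1, 5:1, 12:1, 18:2, 20:1
Max frequency = 2
Mode = 18

Mode = 18


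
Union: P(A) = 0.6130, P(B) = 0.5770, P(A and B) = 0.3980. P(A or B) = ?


P(A∪B) = 0.6130 + 0.5770 - 0.3980
= 1.1900 - 0.3980
= 0.7920

P(A∪B) = 0.7920


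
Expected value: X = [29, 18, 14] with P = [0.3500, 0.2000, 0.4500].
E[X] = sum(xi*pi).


E[X] = 29*0.3500 + 18*0.2000 + 14*0.4500
= 10.1500 + 3.6000 + 6.3000
= 20.0500

E[X] = 20.0500


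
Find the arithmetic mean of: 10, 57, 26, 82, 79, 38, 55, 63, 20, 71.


Sum = 10 + 57 + 26 + 82 + 79 + 38 + 55 + 63 + 20 + 71 = 501
n = 10
Mean = 501/10 = 50.1000

Mean = 50.1000


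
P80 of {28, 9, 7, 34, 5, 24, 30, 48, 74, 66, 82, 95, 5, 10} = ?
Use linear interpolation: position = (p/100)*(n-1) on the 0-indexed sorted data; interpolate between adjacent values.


Sorted: 5, 5, 7, 9, 10, 24, 28, 30, 34, 48, 66, 74, 82, 95
n = 14
Index = 80/100 * 13 = 10.4000
Lower = data[10] = 66, Upper = data[11] = 74
P80 = 66 + 0.4000*(8) = 69.2000

P80 = 69.2000


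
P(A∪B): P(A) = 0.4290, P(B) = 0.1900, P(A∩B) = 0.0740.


P(A∪B) = 0.4290 + 0.1900 - 0.0740
= 0.6190 - 0.0740
= 0.5450

P(A∪B) = 0.5450


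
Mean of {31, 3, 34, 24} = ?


Sum = 31 + 3 + 34 + 24 = 92
n = 4
Mean = 92/4 = 23.0000

Mean = 23.0000


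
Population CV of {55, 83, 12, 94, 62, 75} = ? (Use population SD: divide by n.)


Mean = 63.5000
SD = 26.3613
CV = (26.3613/63.5000)*100 = 41.5138%

CV = 41.5138%


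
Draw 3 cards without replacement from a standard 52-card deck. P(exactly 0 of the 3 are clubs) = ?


Hypergeometric: P(X=0) = C(13,0)·C(39,3) / C(52,3)
= 1 × 9139 / 22100
= 9139/22100 = 0.4135

P = 0.4135


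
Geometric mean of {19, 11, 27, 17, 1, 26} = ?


Product = 19 × 11 × 27 × 17 × 1 × 26 = 2494206
GM = 2494206^(1/6) = 11.6454

GM = 11.6454


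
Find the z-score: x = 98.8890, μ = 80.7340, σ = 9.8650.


z = (98.8890 - 80.7340)/9.8650
= 18.1550/9.8650
= 1.8403

z = 1.8403


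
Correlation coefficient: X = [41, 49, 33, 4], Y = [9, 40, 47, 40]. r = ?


Mean X = 31.7500, Mean Y = 34.0000
SD X = 16.990806, SD Y = 14.713939
Cov = -69.500000
r = -69.500000/(16.990806*14.713939) = -0.2780

r = -0.2780


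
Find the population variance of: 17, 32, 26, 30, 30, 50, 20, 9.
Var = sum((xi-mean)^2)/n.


Mean = 26.7500
Squared deviations: 95.0625, 27.5625, 0.5625, 10.5625, 10.5625, 540.5625, 45.5625, 315.0625
Sum = 1045.5000
Variance = 1045.5000/8 = 130.6875

Variance = 130.6875


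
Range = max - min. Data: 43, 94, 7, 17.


Max = 94, Min = 7
Range = 94 - 7 = 87

Range = 87


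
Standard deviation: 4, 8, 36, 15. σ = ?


Mean = 15.7500
Variance = 152.1875
SD = sqrt(152.1875) = 12.3364

SD = 12.3364


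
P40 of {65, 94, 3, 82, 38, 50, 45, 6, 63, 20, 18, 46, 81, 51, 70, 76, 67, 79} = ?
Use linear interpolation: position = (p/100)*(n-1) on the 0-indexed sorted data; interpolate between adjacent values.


Sorted: 3, 6, 18, 20, 38, 45, 46, 50, 51, 63, 65, 67, 70, 76, 79, 81, 82, 94
n = 18
Index = 40/100 * 17 = 6.8000
Lower = data[6] = 46, Upper = data[7] = 50
P40 = 46 + 0.8000*(4) = 49.2000

P40 = 49.2000


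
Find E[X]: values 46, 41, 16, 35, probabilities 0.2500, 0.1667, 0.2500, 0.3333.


E[X] = 46*0.2500 + 41*0.1667 + 16*0.2500 + 35*0.3333
= 11.5000 + 6.8347 + 4.0000 + 11.6655
= 34.0002

E[X] = 34.0002


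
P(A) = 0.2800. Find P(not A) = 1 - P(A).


P(not A) = 1 - 0.2800 = 0.7200

P(not A) = 0.7200


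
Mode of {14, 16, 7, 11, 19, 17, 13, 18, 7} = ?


Frequencies: 7:2, 11:1, 13:1, 14:1, 16:1, 17:1, 18:1, 19:1
Max frequency = 2
Mode = 7

Mode = 7


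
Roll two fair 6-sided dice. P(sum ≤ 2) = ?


Total outcomes = 6×6 = 36
Favorable (sum ≤ 2): 1
P = 1/36 = 0.0278

P = 0.0278


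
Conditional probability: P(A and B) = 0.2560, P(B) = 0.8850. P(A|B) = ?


P(A|B) = 0.2560/0.8850 = 0.2893

P(A|B) = 0.2893


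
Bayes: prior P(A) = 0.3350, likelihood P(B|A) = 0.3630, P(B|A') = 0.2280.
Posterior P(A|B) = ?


P(B) = P(B|A)*P(A) + P(B|A')*P(A')
= 0.3630*0.3350 + 0.2280*0.6650
= 0.121605 + 0.151620 = 0.273225
P(A|B) = 0.121605/0.273225 = 0.4451

P(A|B) = 0.4451


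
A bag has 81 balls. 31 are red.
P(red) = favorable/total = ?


P = 31/81 = 0.3827

P = 0.3827


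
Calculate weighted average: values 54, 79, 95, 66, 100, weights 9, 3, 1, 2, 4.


Numerator = 54*9 + 79*3 + 95*1 + 66*2 + 100*4 = 1350
Denominator = 9 + 3 + 1 + 2 + 4 = 19
WM = 1350/19 = 71.0526

WM = 71.0526


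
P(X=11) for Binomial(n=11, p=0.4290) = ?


C(11,11) = 1
p^11 = 9.057956e-05
(1-p)^0 = 1.000000
P = 1 * 9.057956e-05 * 1.000000 = 9.0580e-05

P(X=11) = 9.0580e-05


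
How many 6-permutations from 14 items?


P(14,6) = 14!/8!
= 87178291200/40320
= 2162160

P(14,6) = 2162160


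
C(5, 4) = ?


C(5,4) = 5!/(4! × 1!)
= 120/(24 × 1)
= 5

C(5,4) = 5


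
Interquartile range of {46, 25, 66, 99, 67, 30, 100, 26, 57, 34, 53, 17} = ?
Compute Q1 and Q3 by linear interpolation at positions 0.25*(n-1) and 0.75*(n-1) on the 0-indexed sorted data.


Sorted: 17, 25, 26, 30, 34, 46, 53, 57, 66, 67, 99, 100
Q1 (25th %ile) = 29.0000
Q3 (75th %ile) = 66.2500
IQR = 66.2500 - 29.0000 = 37.2500

IQR = 37.2500


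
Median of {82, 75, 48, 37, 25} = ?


Sorted: 25, 37, 48, 75, 82
n = 5 (odd)
Middle value = 48

Median = 48


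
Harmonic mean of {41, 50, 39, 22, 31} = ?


Sum of reciprocals = 1/41 + 1/50 + 1/39 + 1/22 + 1/31 = 0.147744
HM = 5/0.147744 = 33.8423

HM = 33.8423


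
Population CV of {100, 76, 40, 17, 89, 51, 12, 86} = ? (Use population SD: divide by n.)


Mean = 58.8750
SD = 31.6166
CV = (31.6166/58.8750)*100 = 53.7012%

CV = 53.7012%


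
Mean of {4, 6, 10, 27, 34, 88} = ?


Sum = 4 + 6 + 10 + 27 + 34 + 88 = 169
n = 6
Mean = 169/6 = 28.1667

Mean = 28.1667


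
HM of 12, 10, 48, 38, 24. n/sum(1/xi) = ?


Sum of reciprocals = 1/12 + 1/10 + 1/48 + 1/38 + 1/24 = 0.272149
HM = 5/0.272149 = 18.3723

HM = 18.3723


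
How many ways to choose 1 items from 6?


C(6,1) = 6!/(1! × 5!)
= 720/(1 × 120)
= 6

C(6,1) = 6


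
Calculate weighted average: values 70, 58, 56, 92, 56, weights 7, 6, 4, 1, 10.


Numerator = 70*7 + 58*6 + 56*4 + 92*1 + 56*10 = 1714
Denominator = 7 + 6 + 4 + 1 + 10 = 28
WM = 1714/28 = 61.2143

WM = 61.2143


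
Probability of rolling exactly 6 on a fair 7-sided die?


Favorable outcomes (roll = 6): 1
Total outcomes = 7
P = 1/7 = 0.1429

P = 0.1429


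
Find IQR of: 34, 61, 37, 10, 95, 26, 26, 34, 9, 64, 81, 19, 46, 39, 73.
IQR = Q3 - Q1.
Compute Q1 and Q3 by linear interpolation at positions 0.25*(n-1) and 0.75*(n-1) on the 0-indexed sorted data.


Sorted: 9, 10, 19, 26, 26, 34, 34, 37, 39, 46, 61, 64, 73, 81, 95
Q1 (25th %ile) = 26.0000
Q3 (75th %ile) = 62.5000
IQR = 62.5000 - 26.0000 = 36.5000

IQR = 36.5000


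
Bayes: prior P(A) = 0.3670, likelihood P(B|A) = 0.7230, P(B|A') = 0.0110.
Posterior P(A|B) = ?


P(B) = P(B|A)*P(A) + P(B|A')*P(A')
= 0.7230*0.3670 + 0.0110*0.6330
= 0.265341 + 0.006963 = 0.272304
P(A|B) = 0.265341/0.272304 = 0.9744

P(A|B) = 0.9744


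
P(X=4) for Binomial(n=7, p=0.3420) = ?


C(7,4) = 35
p^4 = 0.013681
(1-p)^3 = 0.284890
P = 35 * 0.013681 * 0.284890 = 0.1364

P(X=4) = 0.1364


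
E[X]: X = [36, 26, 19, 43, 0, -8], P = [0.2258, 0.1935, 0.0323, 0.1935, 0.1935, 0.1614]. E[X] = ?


E[X] = 36*0.2258 + 26*0.1935 + 19*0.0323 + 43*0.1935 + 0*0.1935 - 8*0.1614
= 8.1288 + 5.0310 + 0.6137 + 8.3205 + 0 - 1.2912
= 20.8028

E[X] = 20.8028


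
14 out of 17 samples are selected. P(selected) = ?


P = 14/17 = 0.8235

P = 0.8235


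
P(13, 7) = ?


P(13,7) = 13!/6!
= 6227020800/720
= 8648640

P(13,7) = 8648640


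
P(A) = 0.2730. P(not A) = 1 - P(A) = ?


P(not A) = 1 - 0.2730 = 0.7270

P(not A) = 0.7270


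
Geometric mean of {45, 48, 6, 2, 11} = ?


Product = 45 × 48 × 6 × 2 × 11 = 285120
GM = 285120^(1/5) = 12.3312

GM = 12.3312


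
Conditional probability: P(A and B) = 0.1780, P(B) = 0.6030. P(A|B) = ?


P(A|B) = 0.1780/0.6030 = 0.2952

P(A|B) = 0.2952


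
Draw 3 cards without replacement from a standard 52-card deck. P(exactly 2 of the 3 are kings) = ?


Hypergeometric: P(X=2) = C(4,2)·C(48,1) / C(52,3)
= 6 × 48 / 22100
= 288/22100 = 0.0130

P = 0.0130


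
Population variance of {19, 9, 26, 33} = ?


Mean = 21.7500
Squared deviations: 7.5625, 162.5625, 18.0625, 126.5625
Sum = 314.7500
Variance = 314.7500/4 = 78.6875

Variance = 78.6875


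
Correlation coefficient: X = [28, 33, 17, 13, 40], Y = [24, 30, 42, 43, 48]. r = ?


Mean X = 26.2000, Mean Y = 37.4000
SD X = 9.987993, SD Y = 8.935323
Cov = -8.880000
r = -8.880000/(9.987993*8.935323) = -0.0995

r = -0.0995


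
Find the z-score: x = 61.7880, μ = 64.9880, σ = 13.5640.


z = (61.7880 - 64.9880)/13.5640
= -3.2000/13.5640
= -0.2359

z = -0.2359


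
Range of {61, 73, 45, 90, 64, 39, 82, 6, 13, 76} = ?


Max = 90, Min = 6
Range = 90 - 6 = 84

Range = 84


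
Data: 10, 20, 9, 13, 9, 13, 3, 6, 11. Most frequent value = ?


Frequencies: 3:1, 6:1, 9:2, 10:1, 11:1, 13:2, 20:1
Max frequency = 2
Mode = 9, 13

Mode = 9, 13


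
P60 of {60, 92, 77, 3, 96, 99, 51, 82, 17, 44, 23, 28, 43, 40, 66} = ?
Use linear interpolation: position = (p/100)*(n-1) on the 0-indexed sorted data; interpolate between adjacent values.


Sorted: 3, 17, 23, 28, 40, 43, 44, 51, 60, 66, 77, 82, 92, 96, 99
n = 15
Index = 60/100 * 14 = 8.4000
Lower = data[8] = 60, Upper = data[9] = 66
P60 = 60 + 0.4000*(6) = 62.4000

P60 = 62.4000


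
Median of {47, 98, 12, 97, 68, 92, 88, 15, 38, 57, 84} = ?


Sorted: 12, 15, 38, 47, 57, 68, 84, 88, 92, 97, 98
n = 11 (odd)
Middle value = 68

Median = 68


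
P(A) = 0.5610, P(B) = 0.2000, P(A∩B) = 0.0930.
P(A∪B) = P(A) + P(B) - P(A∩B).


P(A∪B) = 0.5610 + 0.2000 - 0.0930
= 0.7610 - 0.0930
= 0.6680

P(A∪B) = 0.6680


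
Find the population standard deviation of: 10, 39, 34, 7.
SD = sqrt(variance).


Mean = 22.5000
Variance = 200.2500
SD = sqrt(200.2500) = 14.1510

SD = 14.1510


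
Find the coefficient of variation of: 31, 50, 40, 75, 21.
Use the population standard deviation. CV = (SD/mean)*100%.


Mean = 43.4000
SD = 18.4889
CV = (18.4889/43.4000)*100 = 42.6012%

CV = 42.6012%


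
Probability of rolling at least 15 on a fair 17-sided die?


Favorable outcomes (roll ≥ 15): 3
Total outcomes = 17
P = 3/17 = 0.1765

P = 0.1765


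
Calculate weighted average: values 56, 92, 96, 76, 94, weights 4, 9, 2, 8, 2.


Numerator = 56*4 + 92*9 + 96*2 + 76*8 + 94*2 = 2040
Denominator = 4 + 9 + 2 + 8 + 2 = 25
WM = 2040/25 = 81.6000

WM = 81.6000


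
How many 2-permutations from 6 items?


P(6,2) = 6!/4!
= 720/24
= 30

P(6,2) = 30


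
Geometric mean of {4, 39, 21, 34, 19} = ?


Product = 4 × 39 × 21 × 34 × 19 = 2116296
GM = 2116296^(1/5) = 18.4126

GM = 18.4126


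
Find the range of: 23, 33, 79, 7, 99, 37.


Max = 99, Min = 7
Range = 99 - 7 = 92

Range = 92


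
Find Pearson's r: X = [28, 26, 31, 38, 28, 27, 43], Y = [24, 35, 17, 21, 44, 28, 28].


Mean X = 31.5714, Mean Y = 28.1429
SD X = 5.972727, SD Y = 8.373915
Cov = -17.224490
r = -17.224490/(5.972727*8.373915) = -0.3444

r = -0.3444


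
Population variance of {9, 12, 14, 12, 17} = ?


Mean = 12.8000
Squared deviations: 14.4400, 0.6400, 1.4400, 0.6400, 17.6400
Sum = 34.8000
Variance = 34.8000/5 = 6.9600

Variance = 6.9600


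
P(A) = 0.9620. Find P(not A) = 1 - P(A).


P(not A) = 1 - 0.9620 = 0.0380

P(not A) = 0.0380


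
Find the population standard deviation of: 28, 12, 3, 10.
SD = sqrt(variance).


Mean = 13.2500
Variance = 83.6875
SD = sqrt(83.6875) = 9.1481

SD = 9.1481


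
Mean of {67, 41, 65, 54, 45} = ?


Sum = 67 + 41 + 65 + 54 + 45 = 272
n = 5
Mean = 272/5 = 54.4000

Mean = 54.4000


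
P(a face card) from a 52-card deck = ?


12 face cards in 52 cards
P = 12/52 = 0.2308

P = 0.2308


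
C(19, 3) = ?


C(19,3) = 19!/(3! × 16!)
= 121645100408832000/(6 × 20922789888000)
= 969

C(19,3) = 969


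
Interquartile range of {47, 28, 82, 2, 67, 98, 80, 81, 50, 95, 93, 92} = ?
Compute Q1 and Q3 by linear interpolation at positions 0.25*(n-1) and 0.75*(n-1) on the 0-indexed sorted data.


Sorted: 2, 28, 47, 50, 67, 80, 81, 82, 92, 93, 95, 98
Q1 (25th %ile) = 49.2500
Q3 (75th %ile) = 92.2500
IQR = 92.2500 - 49.2500 = 43.0000

IQR = 43.0000


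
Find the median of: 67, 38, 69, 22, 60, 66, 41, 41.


Sorted: 22, 38, 41, 41, 60, 66, 67, 69
n = 8 (even)
Middle values: 41 and 60
Median = (41+60)/2 = 50.5000

Median = 50.5000


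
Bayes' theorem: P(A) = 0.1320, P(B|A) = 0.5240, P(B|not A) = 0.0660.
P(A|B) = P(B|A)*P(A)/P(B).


P(B) = P(B|A)*P(A) + P(B|A')*P(A')
= 0.5240*0.1320 + 0.0660*0.8680
= 0.069168 + 0.057288 = 0.126456
P(A|B) = 0.069168/0.126456 = 0.5470

P(A|B) = 0.5470


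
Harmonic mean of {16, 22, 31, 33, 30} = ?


Sum of reciprocals = 1/16 + 1/22 + 1/31 + 1/33 + 1/30 = 0.203849
HM = 5/0.203849 = 24.5280

HM = 24.5280


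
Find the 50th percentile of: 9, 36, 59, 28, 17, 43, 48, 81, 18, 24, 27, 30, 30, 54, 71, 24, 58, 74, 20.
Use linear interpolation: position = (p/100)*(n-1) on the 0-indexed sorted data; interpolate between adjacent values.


Sorted: 9, 17, 18, 20, 24, 24, 27, 28, 30, 30, 36, 43, 48, 54, 58, 59, 71, 74, 81
n = 19
Index = 50/100 * 18 = 9.0000
Lower = data[9] = 30, Upper = data[10] = 36
P50 = 30 + 0*(6) = 30.0000

P50 = 30.0000


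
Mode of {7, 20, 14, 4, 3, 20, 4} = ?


Frequencies: 3:1, 4:2, 7:1, 14:1, 20:2
Max frequency = 2
Mode = 4, 20

Mode = 4, 20


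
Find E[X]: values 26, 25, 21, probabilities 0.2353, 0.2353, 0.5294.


E[X] = 26*0.2353 + 25*0.2353 + 21*0.5294
= 6.1178 + 5.8825 + 11.1174
= 23.1177

E[X] = 23.1177


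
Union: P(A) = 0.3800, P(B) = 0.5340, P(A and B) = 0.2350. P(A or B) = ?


P(A∪B) = 0.3800 + 0.5340 - 0.2350
= 0.9140 - 0.2350
= 0.6790

P(A∪B) = 0.6790


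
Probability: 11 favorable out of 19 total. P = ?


P = 11/19 = 0.5789

P = 0.5789


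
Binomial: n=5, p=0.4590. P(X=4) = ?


C(5,4) = 5
p^4 = 0.044386
(1-p)^1 = 0.541000
P = 5 * 0.044386 * 0.541000 = 0.1201

P(X=4) = 0.1201


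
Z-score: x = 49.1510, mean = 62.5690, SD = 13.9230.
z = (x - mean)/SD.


z = (49.1510 - 62.5690)/13.9230
= -13.4180/13.9230
= -0.9637

z = -0.9637


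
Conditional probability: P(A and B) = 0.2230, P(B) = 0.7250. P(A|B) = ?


P(A|B) = 0.2230/0.7250 = 0.3076

P(A|B) = 0.3076


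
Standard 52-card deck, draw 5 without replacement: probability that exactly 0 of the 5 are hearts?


Hypergeometric: P(X=0) = C(13,0)·C(39,5) / C(52,5)
= 1 × 575757 / 2598960
= 575757/2598960 = 0.2215

P = 0.2215


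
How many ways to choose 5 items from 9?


C(9,5) = 9!/(5! × 4!)
= 362880/(120 × 24)
= 126

C(9,5) = 126


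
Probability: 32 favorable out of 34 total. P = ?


P = 32/34 = 0.9412

P = 0.9412


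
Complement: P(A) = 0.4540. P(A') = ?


P(not A) = 1 - 0.4540 = 0.5460

P(not A) = 0.5460


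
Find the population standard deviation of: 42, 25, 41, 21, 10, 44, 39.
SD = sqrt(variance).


Mean = 31.7143
Variance = 146.7755
SD = sqrt(146.7755) = 12.1151

SD = 12.1151


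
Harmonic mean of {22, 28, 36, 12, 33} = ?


Sum of reciprocals = 1/22 + 1/28 + 1/36 + 1/12 + 1/33 = 0.222583
HM = 5/0.222583 = 22.4635

HM = 22.4635


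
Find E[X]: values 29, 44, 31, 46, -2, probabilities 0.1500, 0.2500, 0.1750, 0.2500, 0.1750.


E[X] = 29*0.1500 + 44*0.2500 + 31*0.1750 + 46*0.2500 - 2*0.1750
= 4.3500 + 11.0000 + 5.4250 + 11.5000 - 0.3500
= 31.9250

E[X] = 31.9250


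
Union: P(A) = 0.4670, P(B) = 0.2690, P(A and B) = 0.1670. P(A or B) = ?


P(A∪B) = 0.4670 + 0.2690 - 0.1670
= 0.7360 - 0.1670
= 0.5690

P(A∪B) = 0.5690


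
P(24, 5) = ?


P(24,5) = 24!/19!
= 620448401733239439360000/121645100408832000
= 5100480

P(24,5) = 5100480


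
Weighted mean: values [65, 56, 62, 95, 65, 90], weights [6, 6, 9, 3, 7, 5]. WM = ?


Numerator = 65*6 + 56*6 + 62*9 + 95*3 + 65*7 + 90*5 = 2474
Denominator = 6 + 6 + 9 + 3 + 7 + 5 = 36
WM = 2474/36 = 68.7222

WM = 68.7222


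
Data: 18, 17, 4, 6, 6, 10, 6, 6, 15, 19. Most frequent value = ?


Frequencies: 4:1, 6:4, 10:1, 15:1, 17:1, 18:1, 19:1
Max frequency = 4
Mode = 6

Mode = 6


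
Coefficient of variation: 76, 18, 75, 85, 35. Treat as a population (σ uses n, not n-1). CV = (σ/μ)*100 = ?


Mean = 57.8000
SD = 26.3469
CV = (26.3469/57.8000)*100 = 45.5829%

CV = 45.5829%


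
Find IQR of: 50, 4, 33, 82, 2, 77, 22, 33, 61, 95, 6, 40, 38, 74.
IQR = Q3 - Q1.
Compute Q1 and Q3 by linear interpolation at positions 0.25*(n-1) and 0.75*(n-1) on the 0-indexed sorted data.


Sorted: 2, 4, 6, 22, 33, 33, 38, 40, 50, 61, 74, 77, 82, 95
Q1 (25th %ile) = 24.7500
Q3 (75th %ile) = 70.7500
IQR = 70.7500 - 24.7500 = 46.0000

IQR = 46.0000


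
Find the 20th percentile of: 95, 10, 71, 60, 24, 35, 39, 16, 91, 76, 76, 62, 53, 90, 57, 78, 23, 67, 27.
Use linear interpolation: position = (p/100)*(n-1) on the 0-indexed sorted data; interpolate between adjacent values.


Sorted: 10, 16, 23, 24, 27, 35, 39, 53, 57, 60, 62, 67, 71, 76, 76, 78, 90, 91, 95
n = 19
Index = 20/100 * 18 = 3.6000
Lower = data[3] = 24, Upper = data[4] = 27
P20 = 24 + 0.6000*(3) = 25.8000

P20 = 25.8000


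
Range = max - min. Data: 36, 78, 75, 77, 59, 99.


Max = 99, Min = 36
Range = 99 - 36 = 63

Range = 63


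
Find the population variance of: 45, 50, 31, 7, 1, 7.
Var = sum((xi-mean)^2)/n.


Mean = 23.5000
Squared deviations: 462.2500, 702.2500, 56.2500, 272.2500, 506.2500, 272.2500
Sum = 2271.5000
Variance = 2271.5000/6 = 378.5833

Variance = 378.5833


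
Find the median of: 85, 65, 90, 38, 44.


Sorted: 38, 44, 65, 85, 90
n = 5 (odd)
Middle value = 65

Median = 65


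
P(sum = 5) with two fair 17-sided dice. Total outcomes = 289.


Total outcomes = 17×17 = 289
Favorable (sum = 5): 4
P = 4/289 = 0.0138

P = 0.0138


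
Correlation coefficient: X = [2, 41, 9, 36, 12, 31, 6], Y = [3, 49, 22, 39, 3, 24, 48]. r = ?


Mean X = 19.5714, Mean Y = 26.8571
SD X = 14.744075, SD Y = 17.947770
Cov = 143.653061
r = 143.653061/(14.744075*17.947770) = 0.5429

r = 0.5429


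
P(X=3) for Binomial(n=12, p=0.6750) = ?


C(12,3) = 220
p^3 = 0.307547
(1-p)^9 = 4.045295e-05
P = 220 * 0.307547 * 4.045295e-05 = 0.0027

P(X=3) = 0.0027


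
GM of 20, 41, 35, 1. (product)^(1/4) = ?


Product = 20 × 41 × 35 × 1 = 28700
GM = 28700^(1/4) = 13.0158

GM = 13.0158


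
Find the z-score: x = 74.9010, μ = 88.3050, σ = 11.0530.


z = (74.9010 - 88.3050)/11.0530
= -13.4040/11.0530
= -1.2127

z = -1.2127


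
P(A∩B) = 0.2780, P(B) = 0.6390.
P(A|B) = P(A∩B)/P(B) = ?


P(A|B) = 0.2780/0.6390 = 0.4351

P(A|B) = 0.4351


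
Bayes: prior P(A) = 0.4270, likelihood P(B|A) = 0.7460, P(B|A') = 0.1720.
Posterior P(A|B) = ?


P(B) = P(B|A)*P(A) + P(B|A')*P(A')
= 0.7460*0.4270 + 0.1720*0.5730
= 0.318542 + 0.098556 = 0.417098
P(A|B) = 0.318542/0.417098 = 0.7637

P(A|B) = 0.7637


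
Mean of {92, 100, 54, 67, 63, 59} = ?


Sum = 92 + 100 + 54 + 67 + 63 + 59 = 435
n = 6
Mean = 435/6 = 72.5000

Mean = 72.5000


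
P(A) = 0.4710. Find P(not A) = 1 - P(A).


P(not A) = 1 - 0.4710 = 0.5290

P(not A) = 0.5290


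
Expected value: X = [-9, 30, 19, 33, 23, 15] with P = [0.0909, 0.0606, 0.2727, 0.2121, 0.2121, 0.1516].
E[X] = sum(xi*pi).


E[X] = -9*0.0909 + 30*0.0606 + 19*0.2727 + 33*0.2121 + 23*0.2121 + 15*0.1516
= -0.8181 + 1.8180 + 5.1813 + 6.9993 + 4.8783 + 2.2740
= 20.3328

E[X] = 20.3328


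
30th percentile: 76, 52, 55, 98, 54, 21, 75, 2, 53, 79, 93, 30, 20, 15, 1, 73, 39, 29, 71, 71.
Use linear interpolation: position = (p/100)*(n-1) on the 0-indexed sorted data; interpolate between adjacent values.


Sorted: 1, 2, 15, 20, 21, 29, 30, 39, 52, 53, 54, 55, 71, 71, 73, 75, 76, 79, 93, 98
n = 20
Index = 30/100 * 19 = 5.7000
Lower = data[5] = 29, Upper = data[6] = 30
P30 = 29 + 0.7000*(1) = 29.7000

P30 = 29.7000


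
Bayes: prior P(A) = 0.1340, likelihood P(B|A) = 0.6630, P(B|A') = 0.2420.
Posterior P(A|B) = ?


P(B) = P(B|A)*P(A) + P(B|A')*P(A')
= 0.6630*0.1340 + 0.2420*0.8660
= 0.088842 + 0.209572 = 0.298414
P(A|B) = 0.088842/0.298414 = 0.2977

P(A|B) = 0.2977


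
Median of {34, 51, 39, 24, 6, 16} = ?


Sorted: 6, 16, 24, 34, 39, 51
n = 6 (even)
Middle values: 24 and 34
Median = (24+34)/2 = 29.0000

Median = 29.0000


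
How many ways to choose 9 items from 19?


C(19,9) = 19!/(9! × 10!)
= 121645100408832000/(362880 × 3628800)
= 92378

C(19,9) = 92378


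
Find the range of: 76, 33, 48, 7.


Max = 76, Min = 7
Range = 76 - 7 = 69

Range = 69


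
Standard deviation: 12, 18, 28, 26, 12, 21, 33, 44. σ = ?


Mean = 24.2500
Variance = 104.1875
SD = sqrt(104.1875) = 10.2072

SD = 10.2072


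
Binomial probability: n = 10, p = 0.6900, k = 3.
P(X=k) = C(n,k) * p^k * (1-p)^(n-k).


C(10,3) = 120
p^3 = 0.328509
(1-p)^7 = 0.000275
P = 120 * 0.328509 * 0.000275 = 0.0108

P(X=3) = 0.0108


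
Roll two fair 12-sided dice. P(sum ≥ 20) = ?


Total outcomes = 12×12 = 144
Favorable (sum ≥ 20): 15
P = 15/144 = 0.1042

P = 0.1042


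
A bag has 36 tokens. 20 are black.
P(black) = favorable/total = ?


P = 20/36 = 0.5556

P = 0.5556


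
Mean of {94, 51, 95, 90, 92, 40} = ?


Sum = 94 + 51 + 95 + 90 + 92 + 40 = 462
n = 6
Mean = 462/6 = 77.0000

Mean = 77.0000


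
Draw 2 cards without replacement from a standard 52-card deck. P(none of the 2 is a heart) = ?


P(no hearts) = (39/52) × (38/51)
= 0.5588

P = 0.5588


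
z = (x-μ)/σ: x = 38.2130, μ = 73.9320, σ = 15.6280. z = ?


z = (38.2130 - 73.9320)/15.6280
= -35.7190/15.6280
= -2.2856

z = -2.2856


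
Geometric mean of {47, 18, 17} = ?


Product = 47 × 18 × 17 = 14382
GM = 14382^(1/3) = 24.3187

GM = 24.3187


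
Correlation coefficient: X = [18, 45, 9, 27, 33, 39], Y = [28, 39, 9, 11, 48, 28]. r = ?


Mean X = 28.5000, Mean Y = 27.1667
SD X = 12.216792, SD Y = 13.945330
Cov = 111.250000
r = 111.250000/(12.216792*13.945330) = 0.6530

r = 0.6530


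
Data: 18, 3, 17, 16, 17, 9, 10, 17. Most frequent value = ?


Frequencies: 3:1, 9:1, 10:1, 16:1, 17:3, 18:1
Max frequency = 3
Mode = 17

Mode = 17


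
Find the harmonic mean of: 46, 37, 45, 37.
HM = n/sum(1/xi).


Sum of reciprocals = 1/46 + 1/37 + 1/45 + 1/37 = 0.098015
HM = 4/0.098015 = 40.8099

HM = 40.8099


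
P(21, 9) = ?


P(21,9) = 21!/12!
= 51090942171709440000/479001600
= 106661318400

P(21,9) = 106661318400
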